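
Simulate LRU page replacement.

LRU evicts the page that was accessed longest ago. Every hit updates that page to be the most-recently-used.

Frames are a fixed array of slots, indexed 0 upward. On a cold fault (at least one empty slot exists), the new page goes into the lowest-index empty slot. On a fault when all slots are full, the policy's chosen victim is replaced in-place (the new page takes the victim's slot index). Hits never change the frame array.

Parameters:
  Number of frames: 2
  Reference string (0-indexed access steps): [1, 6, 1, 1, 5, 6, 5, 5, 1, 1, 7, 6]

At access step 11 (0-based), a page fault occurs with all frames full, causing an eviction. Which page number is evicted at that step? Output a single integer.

Step 0: ref 1 -> FAULT, frames=[1,-]
Step 1: ref 6 -> FAULT, frames=[1,6]
Step 2: ref 1 -> HIT, frames=[1,6]
Step 3: ref 1 -> HIT, frames=[1,6]
Step 4: ref 5 -> FAULT, evict 6, frames=[1,5]
Step 5: ref 6 -> FAULT, evict 1, frames=[6,5]
Step 6: ref 5 -> HIT, frames=[6,5]
Step 7: ref 5 -> HIT, frames=[6,5]
Step 8: ref 1 -> FAULT, evict 6, frames=[1,5]
Step 9: ref 1 -> HIT, frames=[1,5]
Step 10: ref 7 -> FAULT, evict 5, frames=[1,7]
Step 11: ref 6 -> FAULT, evict 1, frames=[6,7]
At step 11: evicted page 1

Answer: 1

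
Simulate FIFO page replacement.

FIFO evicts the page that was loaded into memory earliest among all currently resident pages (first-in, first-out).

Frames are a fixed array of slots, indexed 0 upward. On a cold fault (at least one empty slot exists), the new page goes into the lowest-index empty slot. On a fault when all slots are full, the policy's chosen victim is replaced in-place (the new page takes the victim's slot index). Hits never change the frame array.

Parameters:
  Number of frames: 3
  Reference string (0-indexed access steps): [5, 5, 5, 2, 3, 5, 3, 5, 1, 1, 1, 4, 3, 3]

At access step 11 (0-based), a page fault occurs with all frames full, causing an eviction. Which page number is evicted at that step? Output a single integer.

Answer: 2

Derivation:
Step 0: ref 5 -> FAULT, frames=[5,-,-]
Step 1: ref 5 -> HIT, frames=[5,-,-]
Step 2: ref 5 -> HIT, frames=[5,-,-]
Step 3: ref 2 -> FAULT, frames=[5,2,-]
Step 4: ref 3 -> FAULT, frames=[5,2,3]
Step 5: ref 5 -> HIT, frames=[5,2,3]
Step 6: ref 3 -> HIT, frames=[5,2,3]
Step 7: ref 5 -> HIT, frames=[5,2,3]
Step 8: ref 1 -> FAULT, evict 5, frames=[1,2,3]
Step 9: ref 1 -> HIT, frames=[1,2,3]
Step 10: ref 1 -> HIT, frames=[1,2,3]
Step 11: ref 4 -> FAULT, evict 2, frames=[1,4,3]
At step 11: evicted page 2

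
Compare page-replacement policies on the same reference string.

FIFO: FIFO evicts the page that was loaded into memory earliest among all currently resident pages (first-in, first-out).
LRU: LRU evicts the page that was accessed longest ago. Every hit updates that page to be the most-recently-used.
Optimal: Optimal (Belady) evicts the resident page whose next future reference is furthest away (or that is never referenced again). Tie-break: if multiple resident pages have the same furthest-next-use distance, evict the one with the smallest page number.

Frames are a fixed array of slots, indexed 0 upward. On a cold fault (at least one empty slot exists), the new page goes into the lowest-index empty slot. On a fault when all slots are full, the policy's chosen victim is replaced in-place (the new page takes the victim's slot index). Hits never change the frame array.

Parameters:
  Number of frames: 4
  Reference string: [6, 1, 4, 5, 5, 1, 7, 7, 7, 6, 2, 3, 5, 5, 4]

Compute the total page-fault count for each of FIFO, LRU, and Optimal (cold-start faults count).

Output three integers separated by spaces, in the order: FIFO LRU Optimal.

--- FIFO ---
  step 0: ref 6 -> FAULT, frames=[6,-,-,-] (faults so far: 1)
  step 1: ref 1 -> FAULT, frames=[6,1,-,-] (faults so far: 2)
  step 2: ref 4 -> FAULT, frames=[6,1,4,-] (faults so far: 3)
  step 3: ref 5 -> FAULT, frames=[6,1,4,5] (faults so far: 4)
  step 4: ref 5 -> HIT, frames=[6,1,4,5] (faults so far: 4)
  step 5: ref 1 -> HIT, frames=[6,1,4,5] (faults so far: 4)
  step 6: ref 7 -> FAULT, evict 6, frames=[7,1,4,5] (faults so far: 5)
  step 7: ref 7 -> HIT, frames=[7,1,4,5] (faults so far: 5)
  step 8: ref 7 -> HIT, frames=[7,1,4,5] (faults so far: 5)
  step 9: ref 6 -> FAULT, evict 1, frames=[7,6,4,5] (faults so far: 6)
  step 10: ref 2 -> FAULT, evict 4, frames=[7,6,2,5] (faults so far: 7)
  step 11: ref 3 -> FAULT, evict 5, frames=[7,6,2,3] (faults so far: 8)
  step 12: ref 5 -> FAULT, evict 7, frames=[5,6,2,3] (faults so far: 9)
  step 13: ref 5 -> HIT, frames=[5,6,2,3] (faults so far: 9)
  step 14: ref 4 -> FAULT, evict 6, frames=[5,4,2,3] (faults so far: 10)
  FIFO total faults: 10
--- LRU ---
  step 0: ref 6 -> FAULT, frames=[6,-,-,-] (faults so far: 1)
  step 1: ref 1 -> FAULT, frames=[6,1,-,-] (faults so far: 2)
  step 2: ref 4 -> FAULT, frames=[6,1,4,-] (faults so far: 3)
  step 3: ref 5 -> FAULT, frames=[6,1,4,5] (faults so far: 4)
  step 4: ref 5 -> HIT, frames=[6,1,4,5] (faults so far: 4)
  step 5: ref 1 -> HIT, frames=[6,1,4,5] (faults so far: 4)
  step 6: ref 7 -> FAULT, evict 6, frames=[7,1,4,5] (faults so far: 5)
  step 7: ref 7 -> HIT, frames=[7,1,4,5] (faults so far: 5)
  step 8: ref 7 -> HIT, frames=[7,1,4,5] (faults so far: 5)
  step 9: ref 6 -> FAULT, evict 4, frames=[7,1,6,5] (faults so far: 6)
  step 10: ref 2 -> FAULT, evict 5, frames=[7,1,6,2] (faults so far: 7)
  step 11: ref 3 -> FAULT, evict 1, frames=[7,3,6,2] (faults so far: 8)
  step 12: ref 5 -> FAULT, evict 7, frames=[5,3,6,2] (faults so far: 9)
  step 13: ref 5 -> HIT, frames=[5,3,6,2] (faults so far: 9)
  step 14: ref 4 -> FAULT, evict 6, frames=[5,3,4,2] (faults so far: 10)
  LRU total faults: 10
--- Optimal ---
  step 0: ref 6 -> FAULT, frames=[6,-,-,-] (faults so far: 1)
  step 1: ref 1 -> FAULT, frames=[6,1,-,-] (faults so far: 2)
  step 2: ref 4 -> FAULT, frames=[6,1,4,-] (faults so far: 3)
  step 3: ref 5 -> FAULT, frames=[6,1,4,5] (faults so far: 4)
  step 4: ref 5 -> HIT, frames=[6,1,4,5] (faults so far: 4)
  step 5: ref 1 -> HIT, frames=[6,1,4,5] (faults so far: 4)
  step 6: ref 7 -> FAULT, evict 1, frames=[6,7,4,5] (faults so far: 5)
  step 7: ref 7 -> HIT, frames=[6,7,4,5] (faults so far: 5)
  step 8: ref 7 -> HIT, frames=[6,7,4,5] (faults so far: 5)
  step 9: ref 6 -> HIT, frames=[6,7,4,5] (faults so far: 5)
  step 10: ref 2 -> FAULT, evict 6, frames=[2,7,4,5] (faults so far: 6)
  step 11: ref 3 -> FAULT, evict 2, frames=[3,7,4,5] (faults so far: 7)
  step 12: ref 5 -> HIT, frames=[3,7,4,5] (faults so far: 7)
  step 13: ref 5 -> HIT, frames=[3,7,4,5] (faults so far: 7)
  step 14: ref 4 -> HIT, frames=[3,7,4,5] (faults so far: 7)
  Optimal total faults: 7

Answer: 10 10 7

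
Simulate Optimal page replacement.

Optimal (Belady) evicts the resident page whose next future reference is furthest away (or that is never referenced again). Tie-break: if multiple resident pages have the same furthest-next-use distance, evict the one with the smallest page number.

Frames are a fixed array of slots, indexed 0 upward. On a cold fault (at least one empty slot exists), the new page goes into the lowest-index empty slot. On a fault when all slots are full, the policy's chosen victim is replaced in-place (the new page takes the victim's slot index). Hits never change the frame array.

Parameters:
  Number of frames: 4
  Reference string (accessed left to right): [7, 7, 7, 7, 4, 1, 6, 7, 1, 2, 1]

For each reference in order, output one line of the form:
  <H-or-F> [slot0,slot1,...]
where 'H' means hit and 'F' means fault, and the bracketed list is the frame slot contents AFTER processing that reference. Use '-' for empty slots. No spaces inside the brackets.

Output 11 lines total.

F [7,-,-,-]
H [7,-,-,-]
H [7,-,-,-]
H [7,-,-,-]
F [7,4,-,-]
F [7,4,1,-]
F [7,4,1,6]
H [7,4,1,6]
H [7,4,1,6]
F [7,2,1,6]
H [7,2,1,6]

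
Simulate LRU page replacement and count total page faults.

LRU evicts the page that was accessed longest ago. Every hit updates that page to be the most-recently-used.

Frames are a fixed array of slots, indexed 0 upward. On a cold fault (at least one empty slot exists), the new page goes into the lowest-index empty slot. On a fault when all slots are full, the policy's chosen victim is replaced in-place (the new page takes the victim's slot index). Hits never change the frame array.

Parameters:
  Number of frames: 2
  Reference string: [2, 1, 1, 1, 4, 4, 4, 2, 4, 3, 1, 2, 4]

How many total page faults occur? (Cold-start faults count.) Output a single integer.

Step 0: ref 2 → FAULT, frames=[2,-]
Step 1: ref 1 → FAULT, frames=[2,1]
Step 2: ref 1 → HIT, frames=[2,1]
Step 3: ref 1 → HIT, frames=[2,1]
Step 4: ref 4 → FAULT (evict 2), frames=[4,1]
Step 5: ref 4 → HIT, frames=[4,1]
Step 6: ref 4 → HIT, frames=[4,1]
Step 7: ref 2 → FAULT (evict 1), frames=[4,2]
Step 8: ref 4 → HIT, frames=[4,2]
Step 9: ref 3 → FAULT (evict 2), frames=[4,3]
Step 10: ref 1 → FAULT (evict 4), frames=[1,3]
Step 11: ref 2 → FAULT (evict 3), frames=[1,2]
Step 12: ref 4 → FAULT (evict 1), frames=[4,2]
Total faults: 8

Answer: 8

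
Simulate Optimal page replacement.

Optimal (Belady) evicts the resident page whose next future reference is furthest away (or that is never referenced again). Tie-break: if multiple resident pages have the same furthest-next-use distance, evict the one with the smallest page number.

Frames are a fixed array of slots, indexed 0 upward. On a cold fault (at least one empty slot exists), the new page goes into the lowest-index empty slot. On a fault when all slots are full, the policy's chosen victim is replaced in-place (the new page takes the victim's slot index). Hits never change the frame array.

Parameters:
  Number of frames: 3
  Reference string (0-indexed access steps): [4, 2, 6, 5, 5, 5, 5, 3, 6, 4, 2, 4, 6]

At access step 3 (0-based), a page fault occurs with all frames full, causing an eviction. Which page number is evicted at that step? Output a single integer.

Step 0: ref 4 -> FAULT, frames=[4,-,-]
Step 1: ref 2 -> FAULT, frames=[4,2,-]
Step 2: ref 6 -> FAULT, frames=[4,2,6]
Step 3: ref 5 -> FAULT, evict 2, frames=[4,5,6]
At step 3: evicted page 2

Answer: 2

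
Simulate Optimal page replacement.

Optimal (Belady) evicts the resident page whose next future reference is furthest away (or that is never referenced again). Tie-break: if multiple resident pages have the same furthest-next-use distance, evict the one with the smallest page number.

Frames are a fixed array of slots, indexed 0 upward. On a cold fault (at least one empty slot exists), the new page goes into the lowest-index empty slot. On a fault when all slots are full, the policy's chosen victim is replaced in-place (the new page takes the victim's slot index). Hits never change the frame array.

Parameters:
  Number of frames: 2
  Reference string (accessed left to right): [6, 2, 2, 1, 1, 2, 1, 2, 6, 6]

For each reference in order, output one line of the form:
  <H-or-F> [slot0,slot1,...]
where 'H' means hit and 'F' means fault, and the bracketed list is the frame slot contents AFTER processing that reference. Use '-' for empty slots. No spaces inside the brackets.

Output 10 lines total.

F [6,-]
F [6,2]
H [6,2]
F [1,2]
H [1,2]
H [1,2]
H [1,2]
H [1,2]
F [6,2]
H [6,2]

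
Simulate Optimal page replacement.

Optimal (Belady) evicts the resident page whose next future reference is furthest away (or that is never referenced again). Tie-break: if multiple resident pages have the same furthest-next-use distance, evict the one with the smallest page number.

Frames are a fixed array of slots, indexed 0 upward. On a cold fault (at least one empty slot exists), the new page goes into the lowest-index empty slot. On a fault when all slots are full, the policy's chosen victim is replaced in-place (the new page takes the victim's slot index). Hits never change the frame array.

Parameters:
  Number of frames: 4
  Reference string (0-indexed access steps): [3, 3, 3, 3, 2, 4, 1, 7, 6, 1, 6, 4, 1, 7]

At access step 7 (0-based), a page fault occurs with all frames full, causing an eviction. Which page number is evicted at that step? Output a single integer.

Step 0: ref 3 -> FAULT, frames=[3,-,-,-]
Step 1: ref 3 -> HIT, frames=[3,-,-,-]
Step 2: ref 3 -> HIT, frames=[3,-,-,-]
Step 3: ref 3 -> HIT, frames=[3,-,-,-]
Step 4: ref 2 -> FAULT, frames=[3,2,-,-]
Step 5: ref 4 -> FAULT, frames=[3,2,4,-]
Step 6: ref 1 -> FAULT, frames=[3,2,4,1]
Step 7: ref 7 -> FAULT, evict 2, frames=[3,7,4,1]
At step 7: evicted page 2

Answer: 2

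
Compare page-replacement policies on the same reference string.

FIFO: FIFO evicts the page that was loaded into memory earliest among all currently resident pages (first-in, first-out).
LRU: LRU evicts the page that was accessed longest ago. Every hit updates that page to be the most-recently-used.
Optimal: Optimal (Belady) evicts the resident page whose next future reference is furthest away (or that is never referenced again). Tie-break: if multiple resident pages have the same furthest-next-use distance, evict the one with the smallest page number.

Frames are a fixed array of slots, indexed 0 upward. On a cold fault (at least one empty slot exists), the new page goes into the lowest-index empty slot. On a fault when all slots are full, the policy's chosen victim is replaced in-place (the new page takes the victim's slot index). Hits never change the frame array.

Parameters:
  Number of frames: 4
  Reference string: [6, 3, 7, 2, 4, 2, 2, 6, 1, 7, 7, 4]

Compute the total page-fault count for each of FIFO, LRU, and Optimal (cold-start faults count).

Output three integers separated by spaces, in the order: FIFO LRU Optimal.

Answer: 8 9 6

Derivation:
--- FIFO ---
  step 0: ref 6 -> FAULT, frames=[6,-,-,-] (faults so far: 1)
  step 1: ref 3 -> FAULT, frames=[6,3,-,-] (faults so far: 2)
  step 2: ref 7 -> FAULT, frames=[6,3,7,-] (faults so far: 3)
  step 3: ref 2 -> FAULT, frames=[6,3,7,2] (faults so far: 4)
  step 4: ref 4 -> FAULT, evict 6, frames=[4,3,7,2] (faults so far: 5)
  step 5: ref 2 -> HIT, frames=[4,3,7,2] (faults so far: 5)
  step 6: ref 2 -> HIT, frames=[4,3,7,2] (faults so far: 5)
  step 7: ref 6 -> FAULT, evict 3, frames=[4,6,7,2] (faults so far: 6)
  step 8: ref 1 -> FAULT, evict 7, frames=[4,6,1,2] (faults so far: 7)
  step 9: ref 7 -> FAULT, evict 2, frames=[4,6,1,7] (faults so far: 8)
  step 10: ref 7 -> HIT, frames=[4,6,1,7] (faults so far: 8)
  step 11: ref 4 -> HIT, frames=[4,6,1,7] (faults so far: 8)
  FIFO total faults: 8
--- LRU ---
  step 0: ref 6 -> FAULT, frames=[6,-,-,-] (faults so far: 1)
  step 1: ref 3 -> FAULT, frames=[6,3,-,-] (faults so far: 2)
  step 2: ref 7 -> FAULT, frames=[6,3,7,-] (faults so far: 3)
  step 3: ref 2 -> FAULT, frames=[6,3,7,2] (faults so far: 4)
  step 4: ref 4 -> FAULT, evict 6, frames=[4,3,7,2] (faults so far: 5)
  step 5: ref 2 -> HIT, frames=[4,3,7,2] (faults so far: 5)
  step 6: ref 2 -> HIT, frames=[4,3,7,2] (faults so far: 5)
  step 7: ref 6 -> FAULT, evict 3, frames=[4,6,7,2] (faults so far: 6)
  step 8: ref 1 -> FAULT, evict 7, frames=[4,6,1,2] (faults so far: 7)
  step 9: ref 7 -> FAULT, evict 4, frames=[7,6,1,2] (faults so far: 8)
  step 10: ref 7 -> HIT, frames=[7,6,1,2] (faults so far: 8)
  step 11: ref 4 -> FAULT, evict 2, frames=[7,6,1,4] (faults so far: 9)
  LRU total faults: 9
--- Optimal ---
  step 0: ref 6 -> FAULT, frames=[6,-,-,-] (faults so far: 1)
  step 1: ref 3 -> FAULT, frames=[6,3,-,-] (faults so far: 2)
  step 2: ref 7 -> FAULT, frames=[6,3,7,-] (faults so far: 3)
  step 3: ref 2 -> FAULT, frames=[6,3,7,2] (faults so far: 4)
  step 4: ref 4 -> FAULT, evict 3, frames=[6,4,7,2] (faults so far: 5)
  step 5: ref 2 -> HIT, frames=[6,4,7,2] (faults so far: 5)
  step 6: ref 2 -> HIT, frames=[6,4,7,2] (faults so far: 5)
  step 7: ref 6 -> HIT, frames=[6,4,7,2] (faults so far: 5)
  step 8: ref 1 -> FAULT, evict 2, frames=[6,4,7,1] (faults so far: 6)
  step 9: ref 7 -> HIT, frames=[6,4,7,1] (faults so far: 6)
  step 10: ref 7 -> HIT, frames=[6,4,7,1] (faults so far: 6)
  step 11: ref 4 -> HIT, frames=[6,4,7,1] (faults so far: 6)
  Optimal total faults: 6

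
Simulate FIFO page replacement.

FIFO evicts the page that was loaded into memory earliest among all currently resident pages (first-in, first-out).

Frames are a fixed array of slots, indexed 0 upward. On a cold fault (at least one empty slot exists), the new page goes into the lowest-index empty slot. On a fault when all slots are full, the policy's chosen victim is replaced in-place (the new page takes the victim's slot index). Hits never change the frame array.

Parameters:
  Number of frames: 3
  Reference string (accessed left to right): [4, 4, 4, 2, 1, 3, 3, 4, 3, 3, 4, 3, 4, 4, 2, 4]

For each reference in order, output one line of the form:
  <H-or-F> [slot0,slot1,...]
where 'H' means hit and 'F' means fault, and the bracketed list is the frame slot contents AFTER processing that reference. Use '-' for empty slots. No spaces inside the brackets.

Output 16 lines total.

F [4,-,-]
H [4,-,-]
H [4,-,-]
F [4,2,-]
F [4,2,1]
F [3,2,1]
H [3,2,1]
F [3,4,1]
H [3,4,1]
H [3,4,1]
H [3,4,1]
H [3,4,1]
H [3,4,1]
H [3,4,1]
F [3,4,2]
H [3,4,2]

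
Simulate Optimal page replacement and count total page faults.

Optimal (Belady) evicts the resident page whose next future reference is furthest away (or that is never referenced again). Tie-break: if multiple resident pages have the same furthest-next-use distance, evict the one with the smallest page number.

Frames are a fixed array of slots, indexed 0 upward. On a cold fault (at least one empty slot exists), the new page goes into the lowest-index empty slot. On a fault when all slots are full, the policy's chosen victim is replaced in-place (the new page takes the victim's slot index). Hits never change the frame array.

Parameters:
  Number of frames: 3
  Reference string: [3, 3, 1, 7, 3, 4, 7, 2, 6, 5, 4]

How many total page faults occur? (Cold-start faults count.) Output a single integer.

Step 0: ref 3 → FAULT, frames=[3,-,-]
Step 1: ref 3 → HIT, frames=[3,-,-]
Step 2: ref 1 → FAULT, frames=[3,1,-]
Step 3: ref 7 → FAULT, frames=[3,1,7]
Step 4: ref 3 → HIT, frames=[3,1,7]
Step 5: ref 4 → FAULT (evict 1), frames=[3,4,7]
Step 6: ref 7 → HIT, frames=[3,4,7]
Step 7: ref 2 → FAULT (evict 3), frames=[2,4,7]
Step 8: ref 6 → FAULT (evict 2), frames=[6,4,7]
Step 9: ref 5 → FAULT (evict 6), frames=[5,4,7]
Step 10: ref 4 → HIT, frames=[5,4,7]
Total faults: 7

Answer: 7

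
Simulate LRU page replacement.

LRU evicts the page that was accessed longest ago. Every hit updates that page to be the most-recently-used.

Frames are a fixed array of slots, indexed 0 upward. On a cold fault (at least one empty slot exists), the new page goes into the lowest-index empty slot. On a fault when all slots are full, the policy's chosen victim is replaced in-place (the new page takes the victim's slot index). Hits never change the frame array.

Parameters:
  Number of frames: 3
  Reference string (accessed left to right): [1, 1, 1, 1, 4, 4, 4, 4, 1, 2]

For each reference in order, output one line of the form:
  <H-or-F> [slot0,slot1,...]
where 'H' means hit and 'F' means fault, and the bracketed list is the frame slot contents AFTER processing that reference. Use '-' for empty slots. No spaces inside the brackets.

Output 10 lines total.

F [1,-,-]
H [1,-,-]
H [1,-,-]
H [1,-,-]
F [1,4,-]
H [1,4,-]
H [1,4,-]
H [1,4,-]
H [1,4,-]
F [1,4,2]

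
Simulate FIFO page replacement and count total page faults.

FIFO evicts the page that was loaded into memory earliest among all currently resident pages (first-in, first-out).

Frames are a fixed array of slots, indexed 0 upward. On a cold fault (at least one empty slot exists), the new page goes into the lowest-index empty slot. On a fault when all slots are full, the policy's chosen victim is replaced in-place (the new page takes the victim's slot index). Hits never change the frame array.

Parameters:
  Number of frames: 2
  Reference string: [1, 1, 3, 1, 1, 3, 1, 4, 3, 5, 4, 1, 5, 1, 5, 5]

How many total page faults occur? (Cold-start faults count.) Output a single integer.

Answer: 5

Derivation:
Step 0: ref 1 → FAULT, frames=[1,-]
Step 1: ref 1 → HIT, frames=[1,-]
Step 2: ref 3 → FAULT, frames=[1,3]
Step 3: ref 1 → HIT, frames=[1,3]
Step 4: ref 1 → HIT, frames=[1,3]
Step 5: ref 3 → HIT, frames=[1,3]
Step 6: ref 1 → HIT, frames=[1,3]
Step 7: ref 4 → FAULT (evict 1), frames=[4,3]
Step 8: ref 3 → HIT, frames=[4,3]
Step 9: ref 5 → FAULT (evict 3), frames=[4,5]
Step 10: ref 4 → HIT, frames=[4,5]
Step 11: ref 1 → FAULT (evict 4), frames=[1,5]
Step 12: ref 5 → HIT, frames=[1,5]
Step 13: ref 1 → HIT, frames=[1,5]
Step 14: ref 5 → HIT, frames=[1,5]
Step 15: ref 5 → HIT, frames=[1,5]
Total faults: 5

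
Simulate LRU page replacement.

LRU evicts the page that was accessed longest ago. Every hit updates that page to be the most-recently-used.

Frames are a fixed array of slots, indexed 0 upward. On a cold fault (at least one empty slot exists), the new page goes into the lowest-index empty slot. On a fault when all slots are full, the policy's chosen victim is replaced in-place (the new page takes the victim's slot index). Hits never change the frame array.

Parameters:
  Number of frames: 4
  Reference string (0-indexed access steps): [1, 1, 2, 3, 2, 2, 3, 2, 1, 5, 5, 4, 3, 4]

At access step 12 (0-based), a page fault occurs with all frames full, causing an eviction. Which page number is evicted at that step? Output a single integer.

Step 0: ref 1 -> FAULT, frames=[1,-,-,-]
Step 1: ref 1 -> HIT, frames=[1,-,-,-]
Step 2: ref 2 -> FAULT, frames=[1,2,-,-]
Step 3: ref 3 -> FAULT, frames=[1,2,3,-]
Step 4: ref 2 -> HIT, frames=[1,2,3,-]
Step 5: ref 2 -> HIT, frames=[1,2,3,-]
Step 6: ref 3 -> HIT, frames=[1,2,3,-]
Step 7: ref 2 -> HIT, frames=[1,2,3,-]
Step 8: ref 1 -> HIT, frames=[1,2,3,-]
Step 9: ref 5 -> FAULT, frames=[1,2,3,5]
Step 10: ref 5 -> HIT, frames=[1,2,3,5]
Step 11: ref 4 -> FAULT, evict 3, frames=[1,2,4,5]
Step 12: ref 3 -> FAULT, evict 2, frames=[1,3,4,5]
At step 12: evicted page 2

Answer: 2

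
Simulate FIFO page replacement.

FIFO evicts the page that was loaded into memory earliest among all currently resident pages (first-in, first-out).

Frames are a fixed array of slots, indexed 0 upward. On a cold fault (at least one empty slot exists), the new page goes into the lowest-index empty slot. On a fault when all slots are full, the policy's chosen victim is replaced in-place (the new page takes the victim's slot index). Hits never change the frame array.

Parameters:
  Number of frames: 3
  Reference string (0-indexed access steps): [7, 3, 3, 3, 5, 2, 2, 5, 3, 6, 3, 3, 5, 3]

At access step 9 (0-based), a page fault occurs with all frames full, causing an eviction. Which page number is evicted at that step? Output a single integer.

Step 0: ref 7 -> FAULT, frames=[7,-,-]
Step 1: ref 3 -> FAULT, frames=[7,3,-]
Step 2: ref 3 -> HIT, frames=[7,3,-]
Step 3: ref 3 -> HIT, frames=[7,3,-]
Step 4: ref 5 -> FAULT, frames=[7,3,5]
Step 5: ref 2 -> FAULT, evict 7, frames=[2,3,5]
Step 6: ref 2 -> HIT, frames=[2,3,5]
Step 7: ref 5 -> HIT, frames=[2,3,5]
Step 8: ref 3 -> HIT, frames=[2,3,5]
Step 9: ref 6 -> FAULT, evict 3, frames=[2,6,5]
At step 9: evicted page 3

Answer: 3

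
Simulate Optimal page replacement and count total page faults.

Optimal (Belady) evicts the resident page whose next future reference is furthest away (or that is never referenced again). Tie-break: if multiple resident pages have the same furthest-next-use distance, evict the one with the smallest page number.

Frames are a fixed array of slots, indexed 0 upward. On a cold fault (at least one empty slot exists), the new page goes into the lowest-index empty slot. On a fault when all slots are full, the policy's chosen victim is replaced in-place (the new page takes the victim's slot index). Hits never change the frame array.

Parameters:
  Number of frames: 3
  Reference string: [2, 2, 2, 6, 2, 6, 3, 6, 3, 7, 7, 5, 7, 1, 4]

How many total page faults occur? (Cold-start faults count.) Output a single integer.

Answer: 7

Derivation:
Step 0: ref 2 → FAULT, frames=[2,-,-]
Step 1: ref 2 → HIT, frames=[2,-,-]
Step 2: ref 2 → HIT, frames=[2,-,-]
Step 3: ref 6 → FAULT, frames=[2,6,-]
Step 4: ref 2 → HIT, frames=[2,6,-]
Step 5: ref 6 → HIT, frames=[2,6,-]
Step 6: ref 3 → FAULT, frames=[2,6,3]
Step 7: ref 6 → HIT, frames=[2,6,3]
Step 8: ref 3 → HIT, frames=[2,6,3]
Step 9: ref 7 → FAULT (evict 2), frames=[7,6,3]
Step 10: ref 7 → HIT, frames=[7,6,3]
Step 11: ref 5 → FAULT (evict 3), frames=[7,6,5]
Step 12: ref 7 → HIT, frames=[7,6,5]
Step 13: ref 1 → FAULT (evict 5), frames=[7,6,1]
Step 14: ref 4 → FAULT (evict 1), frames=[7,6,4]
Total faults: 7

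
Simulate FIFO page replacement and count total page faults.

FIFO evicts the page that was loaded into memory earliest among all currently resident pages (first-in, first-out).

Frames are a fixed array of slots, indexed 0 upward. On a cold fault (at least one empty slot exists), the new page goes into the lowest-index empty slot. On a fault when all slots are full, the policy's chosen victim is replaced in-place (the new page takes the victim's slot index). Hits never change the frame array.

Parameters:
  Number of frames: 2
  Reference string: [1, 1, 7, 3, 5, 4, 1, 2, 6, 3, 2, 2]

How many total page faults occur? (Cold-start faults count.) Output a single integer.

Answer: 10

Derivation:
Step 0: ref 1 → FAULT, frames=[1,-]
Step 1: ref 1 → HIT, frames=[1,-]
Step 2: ref 7 → FAULT, frames=[1,7]
Step 3: ref 3 → FAULT (evict 1), frames=[3,7]
Step 4: ref 5 → FAULT (evict 7), frames=[3,5]
Step 5: ref 4 → FAULT (evict 3), frames=[4,5]
Step 6: ref 1 → FAULT (evict 5), frames=[4,1]
Step 7: ref 2 → FAULT (evict 4), frames=[2,1]
Step 8: ref 6 → FAULT (evict 1), frames=[2,6]
Step 9: ref 3 → FAULT (evict 2), frames=[3,6]
Step 10: ref 2 → FAULT (evict 6), frames=[3,2]
Step 11: ref 2 → HIT, frames=[3,2]
Total faults: 10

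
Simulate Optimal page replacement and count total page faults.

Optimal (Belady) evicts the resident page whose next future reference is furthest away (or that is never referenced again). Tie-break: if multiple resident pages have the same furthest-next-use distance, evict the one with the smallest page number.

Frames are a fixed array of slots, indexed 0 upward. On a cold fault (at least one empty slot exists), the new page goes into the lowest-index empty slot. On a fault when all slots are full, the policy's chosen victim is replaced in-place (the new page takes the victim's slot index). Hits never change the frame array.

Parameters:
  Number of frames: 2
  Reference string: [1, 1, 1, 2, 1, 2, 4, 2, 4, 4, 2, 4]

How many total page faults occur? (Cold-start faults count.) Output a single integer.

Answer: 3

Derivation:
Step 0: ref 1 → FAULT, frames=[1,-]
Step 1: ref 1 → HIT, frames=[1,-]
Step 2: ref 1 → HIT, frames=[1,-]
Step 3: ref 2 → FAULT, frames=[1,2]
Step 4: ref 1 → HIT, frames=[1,2]
Step 5: ref 2 → HIT, frames=[1,2]
Step 6: ref 4 → FAULT (evict 1), frames=[4,2]
Step 7: ref 2 → HIT, frames=[4,2]
Step 8: ref 4 → HIT, frames=[4,2]
Step 9: ref 4 → HIT, frames=[4,2]
Step 10: ref 2 → HIT, frames=[4,2]
Step 11: ref 4 → HIT, frames=[4,2]
Total faults: 3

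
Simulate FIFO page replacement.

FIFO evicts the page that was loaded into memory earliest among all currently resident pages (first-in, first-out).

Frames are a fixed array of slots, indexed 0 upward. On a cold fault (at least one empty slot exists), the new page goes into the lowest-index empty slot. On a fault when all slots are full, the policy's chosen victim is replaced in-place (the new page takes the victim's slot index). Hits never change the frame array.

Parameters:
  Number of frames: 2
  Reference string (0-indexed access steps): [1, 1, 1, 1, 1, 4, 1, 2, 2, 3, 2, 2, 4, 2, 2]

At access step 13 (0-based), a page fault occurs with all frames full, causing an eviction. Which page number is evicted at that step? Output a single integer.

Step 0: ref 1 -> FAULT, frames=[1,-]
Step 1: ref 1 -> HIT, frames=[1,-]
Step 2: ref 1 -> HIT, frames=[1,-]
Step 3: ref 1 -> HIT, frames=[1,-]
Step 4: ref 1 -> HIT, frames=[1,-]
Step 5: ref 4 -> FAULT, frames=[1,4]
Step 6: ref 1 -> HIT, frames=[1,4]
Step 7: ref 2 -> FAULT, evict 1, frames=[2,4]
Step 8: ref 2 -> HIT, frames=[2,4]
Step 9: ref 3 -> FAULT, evict 4, frames=[2,3]
Step 10: ref 2 -> HIT, frames=[2,3]
Step 11: ref 2 -> HIT, frames=[2,3]
Step 12: ref 4 -> FAULT, evict 2, frames=[4,3]
Step 13: ref 2 -> FAULT, evict 3, frames=[4,2]
At step 13: evicted page 3

Answer: 3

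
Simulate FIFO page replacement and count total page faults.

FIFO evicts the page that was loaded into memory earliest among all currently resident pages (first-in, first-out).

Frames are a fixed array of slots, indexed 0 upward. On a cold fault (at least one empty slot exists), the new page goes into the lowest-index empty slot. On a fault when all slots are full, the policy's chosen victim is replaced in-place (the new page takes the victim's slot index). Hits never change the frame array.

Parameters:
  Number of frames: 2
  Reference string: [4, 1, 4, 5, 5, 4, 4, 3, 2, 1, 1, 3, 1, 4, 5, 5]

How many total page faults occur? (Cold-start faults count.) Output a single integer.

Step 0: ref 4 → FAULT, frames=[4,-]
Step 1: ref 1 → FAULT, frames=[4,1]
Step 2: ref 4 → HIT, frames=[4,1]
Step 3: ref 5 → FAULT (evict 4), frames=[5,1]
Step 4: ref 5 → HIT, frames=[5,1]
Step 5: ref 4 → FAULT (evict 1), frames=[5,4]
Step 6: ref 4 → HIT, frames=[5,4]
Step 7: ref 3 → FAULT (evict 5), frames=[3,4]
Step 8: ref 2 → FAULT (evict 4), frames=[3,2]
Step 9: ref 1 → FAULT (evict 3), frames=[1,2]
Step 10: ref 1 → HIT, frames=[1,2]
Step 11: ref 3 → FAULT (evict 2), frames=[1,3]
Step 12: ref 1 → HIT, frames=[1,3]
Step 13: ref 4 → FAULT (evict 1), frames=[4,3]
Step 14: ref 5 → FAULT (evict 3), frames=[4,5]
Step 15: ref 5 → HIT, frames=[4,5]
Total faults: 10

Answer: 10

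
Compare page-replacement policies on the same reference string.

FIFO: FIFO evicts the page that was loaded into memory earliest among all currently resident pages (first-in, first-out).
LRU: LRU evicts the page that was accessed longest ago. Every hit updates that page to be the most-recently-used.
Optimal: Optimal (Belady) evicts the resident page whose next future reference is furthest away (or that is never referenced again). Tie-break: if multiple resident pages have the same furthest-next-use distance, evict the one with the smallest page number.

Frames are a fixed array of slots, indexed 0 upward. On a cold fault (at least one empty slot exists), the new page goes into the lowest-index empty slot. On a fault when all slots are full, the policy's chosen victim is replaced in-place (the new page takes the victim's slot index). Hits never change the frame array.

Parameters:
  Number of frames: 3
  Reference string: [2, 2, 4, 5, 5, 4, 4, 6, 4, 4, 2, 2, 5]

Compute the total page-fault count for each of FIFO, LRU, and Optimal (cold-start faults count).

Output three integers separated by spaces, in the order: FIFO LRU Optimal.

Answer: 5 6 5

Derivation:
--- FIFO ---
  step 0: ref 2 -> FAULT, frames=[2,-,-] (faults so far: 1)
  step 1: ref 2 -> HIT, frames=[2,-,-] (faults so far: 1)
  step 2: ref 4 -> FAULT, frames=[2,4,-] (faults so far: 2)
  step 3: ref 5 -> FAULT, frames=[2,4,5] (faults so far: 3)
  step 4: ref 5 -> HIT, frames=[2,4,5] (faults so far: 3)
  step 5: ref 4 -> HIT, frames=[2,4,5] (faults so far: 3)
  step 6: ref 4 -> HIT, frames=[2,4,5] (faults so far: 3)
  step 7: ref 6 -> FAULT, evict 2, frames=[6,4,5] (faults so far: 4)
  step 8: ref 4 -> HIT, frames=[6,4,5] (faults so far: 4)
  step 9: ref 4 -> HIT, frames=[6,4,5] (faults so far: 4)
  step 10: ref 2 -> FAULT, evict 4, frames=[6,2,5] (faults so far: 5)
  step 11: ref 2 -> HIT, frames=[6,2,5] (faults so far: 5)
  step 12: ref 5 -> HIT, frames=[6,2,5] (faults so far: 5)
  FIFO total faults: 5
--- LRU ---
  step 0: ref 2 -> FAULT, frames=[2,-,-] (faults so far: 1)
  step 1: ref 2 -> HIT, frames=[2,-,-] (faults so far: 1)
  step 2: ref 4 -> FAULT, frames=[2,4,-] (faults so far: 2)
  step 3: ref 5 -> FAULT, frames=[2,4,5] (faults so far: 3)
  step 4: ref 5 -> HIT, frames=[2,4,5] (faults so far: 3)
  step 5: ref 4 -> HIT, frames=[2,4,5] (faults so far: 3)
  step 6: ref 4 -> HIT, frames=[2,4,5] (faults so far: 3)
  step 7: ref 6 -> FAULT, evict 2, frames=[6,4,5] (faults so far: 4)
  step 8: ref 4 -> HIT, frames=[6,4,5] (faults so far: 4)
  step 9: ref 4 -> HIT, frames=[6,4,5] (faults so far: 4)
  step 10: ref 2 -> FAULT, evict 5, frames=[6,4,2] (faults so far: 5)
  step 11: ref 2 -> HIT, frames=[6,4,2] (faults so far: 5)
  step 12: ref 5 -> FAULT, evict 6, frames=[5,4,2] (faults so far: 6)
  LRU total faults: 6
--- Optimal ---
  step 0: ref 2 -> FAULT, frames=[2,-,-] (faults so far: 1)
  step 1: ref 2 -> HIT, frames=[2,-,-] (faults so far: 1)
  step 2: ref 4 -> FAULT, frames=[2,4,-] (faults so far: 2)
  step 3: ref 5 -> FAULT, frames=[2,4,5] (faults so far: 3)
  step 4: ref 5 -> HIT, frames=[2,4,5] (faults so far: 3)
  step 5: ref 4 -> HIT, frames=[2,4,5] (faults so far: 3)
  step 6: ref 4 -> HIT, frames=[2,4,5] (faults so far: 3)
  step 7: ref 6 -> FAULT, evict 5, frames=[2,4,6] (faults so far: 4)
  step 8: ref 4 -> HIT, frames=[2,4,6] (faults so far: 4)
  step 9: ref 4 -> HIT, frames=[2,4,6] (faults so far: 4)
  step 10: ref 2 -> HIT, frames=[2,4,6] (faults so far: 4)
  step 11: ref 2 -> HIT, frames=[2,4,6] (faults so far: 4)
  step 12: ref 5 -> FAULT, evict 2, frames=[5,4,6] (faults so far: 5)
  Optimal total faults: 5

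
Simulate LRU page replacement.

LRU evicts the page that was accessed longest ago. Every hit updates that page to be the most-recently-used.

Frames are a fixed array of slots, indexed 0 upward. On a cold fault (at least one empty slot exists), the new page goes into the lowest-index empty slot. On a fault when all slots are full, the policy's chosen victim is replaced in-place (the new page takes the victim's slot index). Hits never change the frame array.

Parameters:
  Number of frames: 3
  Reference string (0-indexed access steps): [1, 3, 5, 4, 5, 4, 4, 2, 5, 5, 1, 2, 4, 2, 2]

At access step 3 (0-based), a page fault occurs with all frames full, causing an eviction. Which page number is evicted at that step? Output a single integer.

Answer: 1

Derivation:
Step 0: ref 1 -> FAULT, frames=[1,-,-]
Step 1: ref 3 -> FAULT, frames=[1,3,-]
Step 2: ref 5 -> FAULT, frames=[1,3,5]
Step 3: ref 4 -> FAULT, evict 1, frames=[4,3,5]
At step 3: evicted page 1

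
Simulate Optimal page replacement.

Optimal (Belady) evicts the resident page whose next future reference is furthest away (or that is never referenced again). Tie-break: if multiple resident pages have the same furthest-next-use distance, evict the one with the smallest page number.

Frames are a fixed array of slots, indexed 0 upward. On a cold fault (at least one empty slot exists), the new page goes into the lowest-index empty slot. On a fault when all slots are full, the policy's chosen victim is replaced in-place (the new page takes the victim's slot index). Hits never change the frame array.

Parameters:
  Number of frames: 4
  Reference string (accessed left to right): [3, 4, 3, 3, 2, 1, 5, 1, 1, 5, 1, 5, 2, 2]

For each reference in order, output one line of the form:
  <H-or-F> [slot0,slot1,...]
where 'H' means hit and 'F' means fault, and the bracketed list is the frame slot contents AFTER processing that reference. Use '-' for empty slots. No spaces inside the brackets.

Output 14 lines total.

F [3,-,-,-]
F [3,4,-,-]
H [3,4,-,-]
H [3,4,-,-]
F [3,4,2,-]
F [3,4,2,1]
F [5,4,2,1]
H [5,4,2,1]
H [5,4,2,1]
H [5,4,2,1]
H [5,4,2,1]
H [5,4,2,1]
H [5,4,2,1]
H [5,4,2,1]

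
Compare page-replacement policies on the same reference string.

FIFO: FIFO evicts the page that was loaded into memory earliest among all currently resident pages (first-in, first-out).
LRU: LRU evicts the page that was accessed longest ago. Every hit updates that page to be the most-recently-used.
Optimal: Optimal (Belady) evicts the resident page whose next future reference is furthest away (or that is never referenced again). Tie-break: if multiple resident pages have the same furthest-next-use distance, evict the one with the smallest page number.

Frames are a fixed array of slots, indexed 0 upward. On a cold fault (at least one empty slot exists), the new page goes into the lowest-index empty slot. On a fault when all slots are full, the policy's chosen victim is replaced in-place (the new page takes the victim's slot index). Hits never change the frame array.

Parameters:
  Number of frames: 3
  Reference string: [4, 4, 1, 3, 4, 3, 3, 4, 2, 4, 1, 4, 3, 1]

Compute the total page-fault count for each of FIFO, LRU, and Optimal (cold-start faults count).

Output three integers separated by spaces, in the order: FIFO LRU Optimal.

--- FIFO ---
  step 0: ref 4 -> FAULT, frames=[4,-,-] (faults so far: 1)
  step 1: ref 4 -> HIT, frames=[4,-,-] (faults so far: 1)
  step 2: ref 1 -> FAULT, frames=[4,1,-] (faults so far: 2)
  step 3: ref 3 -> FAULT, frames=[4,1,3] (faults so far: 3)
  step 4: ref 4 -> HIT, frames=[4,1,3] (faults so far: 3)
  step 5: ref 3 -> HIT, frames=[4,1,3] (faults so far: 3)
  step 6: ref 3 -> HIT, frames=[4,1,3] (faults so far: 3)
  step 7: ref 4 -> HIT, frames=[4,1,3] (faults so far: 3)
  step 8: ref 2 -> FAULT, evict 4, frames=[2,1,3] (faults so far: 4)
  step 9: ref 4 -> FAULT, evict 1, frames=[2,4,3] (faults so far: 5)
  step 10: ref 1 -> FAULT, evict 3, frames=[2,4,1] (faults so far: 6)
  step 11: ref 4 -> HIT, frames=[2,4,1] (faults so far: 6)
  step 12: ref 3 -> FAULT, evict 2, frames=[3,4,1] (faults so far: 7)
  step 13: ref 1 -> HIT, frames=[3,4,1] (faults so far: 7)
  FIFO total faults: 7
--- LRU ---
  step 0: ref 4 -> FAULT, frames=[4,-,-] (faults so far: 1)
  step 1: ref 4 -> HIT, frames=[4,-,-] (faults so far: 1)
  step 2: ref 1 -> FAULT, frames=[4,1,-] (faults so far: 2)
  step 3: ref 3 -> FAULT, frames=[4,1,3] (faults so far: 3)
  step 4: ref 4 -> HIT, frames=[4,1,3] (faults so far: 3)
  step 5: ref 3 -> HIT, frames=[4,1,3] (faults so far: 3)
  step 6: ref 3 -> HIT, frames=[4,1,3] (faults so far: 3)
  step 7: ref 4 -> HIT, frames=[4,1,3] (faults so far: 3)
  step 8: ref 2 -> FAULT, evict 1, frames=[4,2,3] (faults so far: 4)
  step 9: ref 4 -> HIT, frames=[4,2,3] (faults so far: 4)
  step 10: ref 1 -> FAULT, evict 3, frames=[4,2,1] (faults so far: 5)
  step 11: ref 4 -> HIT, frames=[4,2,1] (faults so far: 5)
  step 12: ref 3 -> FAULT, evict 2, frames=[4,3,1] (faults so far: 6)
  step 13: ref 1 -> HIT, frames=[4,3,1] (faults so far: 6)
  LRU total faults: 6
--- Optimal ---
  step 0: ref 4 -> FAULT, frames=[4,-,-] (faults so far: 1)
  step 1: ref 4 -> HIT, frames=[4,-,-] (faults so far: 1)
  step 2: ref 1 -> FAULT, frames=[4,1,-] (faults so far: 2)
  step 3: ref 3 -> FAULT, frames=[4,1,3] (faults so far: 3)
  step 4: ref 4 -> HIT, frames=[4,1,3] (faults so far: 3)
  step 5: ref 3 -> HIT, frames=[4,1,3] (faults so far: 3)
  step 6: ref 3 -> HIT, frames=[4,1,3] (faults so far: 3)
  step 7: ref 4 -> HIT, frames=[4,1,3] (faults so far: 3)
  step 8: ref 2 -> FAULT, evict 3, frames=[4,1,2] (faults so far: 4)
  step 9: ref 4 -> HIT, frames=[4,1,2] (faults so far: 4)
  step 10: ref 1 -> HIT, frames=[4,1,2] (faults so far: 4)
  step 11: ref 4 -> HIT, frames=[4,1,2] (faults so far: 4)
  step 12: ref 3 -> FAULT, evict 2, frames=[4,1,3] (faults so far: 5)
  step 13: ref 1 -> HIT, frames=[4,1,3] (faults so far: 5)
  Optimal total faults: 5

Answer: 7 6 5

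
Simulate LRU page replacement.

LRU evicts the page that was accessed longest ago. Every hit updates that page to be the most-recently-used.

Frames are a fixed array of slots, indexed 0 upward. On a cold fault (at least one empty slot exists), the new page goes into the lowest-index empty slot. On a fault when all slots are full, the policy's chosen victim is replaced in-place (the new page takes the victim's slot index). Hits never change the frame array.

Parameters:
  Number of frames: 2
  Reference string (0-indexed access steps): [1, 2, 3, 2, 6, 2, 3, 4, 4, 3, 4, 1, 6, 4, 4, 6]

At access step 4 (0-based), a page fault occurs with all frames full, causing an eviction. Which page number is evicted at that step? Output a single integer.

Step 0: ref 1 -> FAULT, frames=[1,-]
Step 1: ref 2 -> FAULT, frames=[1,2]
Step 2: ref 3 -> FAULT, evict 1, frames=[3,2]
Step 3: ref 2 -> HIT, frames=[3,2]
Step 4: ref 6 -> FAULT, evict 3, frames=[6,2]
At step 4: evicted page 3

Answer: 3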